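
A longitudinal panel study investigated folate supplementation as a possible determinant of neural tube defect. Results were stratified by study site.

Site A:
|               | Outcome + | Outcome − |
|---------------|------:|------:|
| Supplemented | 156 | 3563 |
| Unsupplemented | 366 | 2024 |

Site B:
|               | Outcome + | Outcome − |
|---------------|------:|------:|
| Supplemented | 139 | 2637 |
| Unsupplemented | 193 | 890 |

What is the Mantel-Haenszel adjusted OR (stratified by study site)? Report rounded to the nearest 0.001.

0.242

OR_MH = Σ(aᵢdᵢ/nᵢ) / Σ(bᵢcᵢ/nᵢ), where nᵢ is the stratum total.
Stratum 1 (Site A): n = 6109; a·d/n = 156·2024/6109 = 51.6851; b·c/n = 3563·366/6109 = 213.4651
Stratum 2 (Site B): n = 3859; a·d/n = 139·890/3859 = 32.0575; b·c/n = 2637·193/3859 = 131.8842
OR_MH = (51.6851 + 32.0575) / (213.4651 + 131.8842) = 83.7426 / 345.3492 = 0.24249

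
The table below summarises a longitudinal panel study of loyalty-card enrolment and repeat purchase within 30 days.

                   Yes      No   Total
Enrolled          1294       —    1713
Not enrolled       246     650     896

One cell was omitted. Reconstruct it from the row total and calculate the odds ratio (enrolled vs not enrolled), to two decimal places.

The missing cell is in the exposed row: 1713 − 1294 = 419.
So a = 1294, b = 419, c = 246, d = 650.
OR = (a·d)/(b·c) = (1294 × 650) / (419 × 246) = 841100 / 103074 = 8.16016

8.16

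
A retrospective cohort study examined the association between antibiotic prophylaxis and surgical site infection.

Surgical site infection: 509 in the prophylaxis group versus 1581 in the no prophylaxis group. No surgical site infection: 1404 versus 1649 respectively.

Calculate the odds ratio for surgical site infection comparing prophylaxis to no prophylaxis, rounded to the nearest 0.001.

From the description: a = 509, b = 1404, c = 1581, d = 1649.
OR = (a·d)/(b·c) = (509 × 1649) / (1404 × 1581) = 839341 / 2219724 = 0.37813
Exposure is associated with lower odds of surgical site infection (OR = 0.38 < 1).

0.378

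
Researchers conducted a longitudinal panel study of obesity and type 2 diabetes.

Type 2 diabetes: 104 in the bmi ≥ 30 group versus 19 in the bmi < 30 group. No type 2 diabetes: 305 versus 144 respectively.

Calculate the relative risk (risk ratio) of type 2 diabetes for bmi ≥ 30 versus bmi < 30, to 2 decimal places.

2.18

From the description: a = 104, b = 305, c = 19, d = 144.
Risk in exposed = 104/409 = 0.25428; risk in unexposed = 19/163 = 0.11656.
RR = 0.25428 / 0.11656 = 2.18144
The risk among the exposed is 2.18 times that among the unexposed.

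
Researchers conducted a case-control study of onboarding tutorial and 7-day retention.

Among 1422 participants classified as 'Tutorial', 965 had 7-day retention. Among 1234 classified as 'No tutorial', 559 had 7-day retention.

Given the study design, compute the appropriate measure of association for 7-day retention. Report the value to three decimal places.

From the description: a = 965, b = 457, c = 559, d = 675.
This is a case-control study: participants were sampled on outcome status, so risks in the source population cannot be estimated directly — relative risk is not valid here. The odds ratio is the appropriate measure.
OR = (a·d)/(b·c) = (965 × 675) / (457 × 559) = 651375 / 255463 = 2.54978

2.550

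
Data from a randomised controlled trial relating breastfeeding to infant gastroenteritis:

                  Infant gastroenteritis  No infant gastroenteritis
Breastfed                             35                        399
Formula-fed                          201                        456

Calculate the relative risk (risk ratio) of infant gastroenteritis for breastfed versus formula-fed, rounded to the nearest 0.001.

0.264

Cells: a = 35, b = 399, c = 201, d = 456.
Risk in exposed = 35/434 = 0.08065; risk in unexposed = 201/657 = 0.30594.
RR = 0.08065 / 0.30594 = 0.26360
The risk is 74% lower among the exposed than among the unexposed.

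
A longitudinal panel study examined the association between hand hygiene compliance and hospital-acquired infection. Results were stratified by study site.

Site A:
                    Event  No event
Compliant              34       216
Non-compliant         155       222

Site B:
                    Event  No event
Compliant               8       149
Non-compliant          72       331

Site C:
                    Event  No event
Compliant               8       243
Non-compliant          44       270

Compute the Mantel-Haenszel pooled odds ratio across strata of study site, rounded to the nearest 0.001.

OR_MH = Σ(aᵢdᵢ/nᵢ) / Σ(bᵢcᵢ/nᵢ), where nᵢ is the stratum total.
Stratum 1 (Site A): n = 627; a·d/n = 34·222/627 = 12.0383; b·c/n = 216·155/627 = 53.3971
Stratum 2 (Site B): n = 560; a·d/n = 8·331/560 = 4.7286; b·c/n = 149·72/560 = 19.1571
Stratum 3 (Site C): n = 565; a·d/n = 8·270/565 = 3.8230; b·c/n = 243·44/565 = 18.9239
OR_MH = (12.0383 + 4.7286 + 3.8230) / (53.3971 + 19.1571 + 18.9239) = 20.5899 / 91.4782 = 0.22508

0.225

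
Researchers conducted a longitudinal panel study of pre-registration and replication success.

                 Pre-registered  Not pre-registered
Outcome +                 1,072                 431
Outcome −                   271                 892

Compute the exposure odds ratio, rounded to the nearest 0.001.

8.187

Reading the table with exposure as columns: a = 1072 (Pre-registered, case), b = 271 (Pre-registered, non-case), c = 431 (Not pre-registered, case), d = 892.
OR = (a·d)/(b·c) = (1072 × 892) / (271 × 431) = 956224 / 116801 = 8.18678
The odds of replication success are about 8.19 times as high in the pre-registered group.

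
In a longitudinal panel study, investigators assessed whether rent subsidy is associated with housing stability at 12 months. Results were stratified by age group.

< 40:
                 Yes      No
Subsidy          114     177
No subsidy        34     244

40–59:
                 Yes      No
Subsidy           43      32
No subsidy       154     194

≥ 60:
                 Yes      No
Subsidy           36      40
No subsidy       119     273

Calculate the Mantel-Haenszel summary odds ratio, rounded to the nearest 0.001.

2.766

OR_MH = Σ(aᵢdᵢ/nᵢ) / Σ(bᵢcᵢ/nᵢ), where nᵢ is the stratum total.
Stratum 1 (< 40): n = 569; a·d/n = 114·244/569 = 48.8858; b·c/n = 177·34/569 = 10.5764
Stratum 2 (40–59): n = 423; a·d/n = 43·194/423 = 19.7210; b·c/n = 32·154/423 = 11.6501
Stratum 3 (≥ 60): n = 468; a·d/n = 36·273/468 = 21.0000; b·c/n = 40·119/468 = 10.1709
OR_MH = (48.8858 + 19.7210 + 21.0000) / (10.5764 + 11.6501 + 10.1709) = 89.6068 / 32.3975 = 2.76585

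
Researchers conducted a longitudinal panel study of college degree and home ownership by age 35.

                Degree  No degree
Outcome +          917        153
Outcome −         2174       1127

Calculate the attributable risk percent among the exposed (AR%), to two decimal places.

Reading the table with exposure as columns: a = 917 (Degree, case), b = 2174 (Degree, non-case), c = 153 (No degree, case), d = 1127.
Risk in exposed = 917/3091 = 0.29667; risk in unexposed = 153/1280 = 0.11953.
RR = 0.29667/0.11953 = 2.48193
AR% = (RR − 1)/RR × 100 = (2.48193 − 1)/2.48193 × 100 = 59.7087%

59.71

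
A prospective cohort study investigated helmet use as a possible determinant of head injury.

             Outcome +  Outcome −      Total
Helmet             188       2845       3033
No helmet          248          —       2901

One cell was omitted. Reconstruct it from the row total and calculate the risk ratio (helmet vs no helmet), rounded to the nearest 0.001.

0.725

The missing cell is in the unexposed row: 2901 − 248 = 2653.
So a = 188, b = 2845, c = 248, d = 2653.
RR = [a/(a+b)] / [c/(c+d)] = (188/3033) / (248/2901) = 0.06198/0.08549 = 0.72507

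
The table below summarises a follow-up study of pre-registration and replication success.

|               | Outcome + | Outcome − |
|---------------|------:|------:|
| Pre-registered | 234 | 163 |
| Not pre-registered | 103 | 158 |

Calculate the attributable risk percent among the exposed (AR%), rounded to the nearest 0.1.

Cells: a = 234, b = 163, c = 103, d = 158.
Risk in exposed = 234/397 = 0.58942; risk in unexposed = 103/261 = 0.39464.
RR = 0.58942/0.39464 = 1.49358
AR% = (RR − 1)/RR × 100 = (1.49358 − 1)/1.49358 × 100 = 33.0468%

33.0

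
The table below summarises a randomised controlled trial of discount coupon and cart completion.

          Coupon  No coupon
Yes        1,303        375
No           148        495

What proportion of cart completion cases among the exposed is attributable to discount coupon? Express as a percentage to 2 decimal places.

Reading the table with exposure as columns: a = 1303 (Coupon, case), b = 148 (Coupon, non-case), c = 375 (No coupon, case), d = 495.
Risk in exposed = 1303/1451 = 0.89800; risk in unexposed = 375/870 = 0.43103.
RR = 0.89800/0.43103 = 2.08336
AR% = (RR − 1)/RR × 100 = (2.08336 − 1)/2.08336 × 100 = 52.0007%

52.00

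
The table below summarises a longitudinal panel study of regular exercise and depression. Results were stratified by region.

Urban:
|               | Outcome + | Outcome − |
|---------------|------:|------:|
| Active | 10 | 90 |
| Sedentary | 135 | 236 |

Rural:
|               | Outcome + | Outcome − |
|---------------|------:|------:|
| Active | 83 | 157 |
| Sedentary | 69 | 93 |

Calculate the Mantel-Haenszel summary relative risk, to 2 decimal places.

RR_MH = Σ(aᵢ·n₀ᵢ/nᵢ) / Σ(cᵢ·n₁ᵢ/nᵢ), with n₁ᵢ = aᵢ+bᵢ (exposed), n₀ᵢ = cᵢ+dᵢ (unexposed), nᵢ = n₁ᵢ+n₀ᵢ.
Stratum 1 (Urban): n₁ = 100, n₀ = 371, n = 471; a·n₀/n = 10·371/471 = 7.8769; c·n₁/n = 135·100/471 = 28.6624
Stratum 2 (Rural): n₁ = 240, n₀ = 162, n = 402; a·n₀/n = 83·162/402 = 33.4478; c·n₁/n = 69·240/402 = 41.1940
RR_MH = (7.8769 + 33.4478) / (28.6624 + 41.1940) = 41.3246 / 69.8565 = 0.59156

0.59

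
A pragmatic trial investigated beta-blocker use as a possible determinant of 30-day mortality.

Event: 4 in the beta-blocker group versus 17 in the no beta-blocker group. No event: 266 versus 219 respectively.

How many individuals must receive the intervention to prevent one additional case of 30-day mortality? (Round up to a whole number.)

Risk in treated group = 4/270 = 0.01481; risk in control = 17/236 = 0.07203.
Absolute risk reduction = 0.07203 − 0.01481 = 0.05722
NNT = 1 / ARR = 1 / 0.05722 = 17.477 → round up → 18

18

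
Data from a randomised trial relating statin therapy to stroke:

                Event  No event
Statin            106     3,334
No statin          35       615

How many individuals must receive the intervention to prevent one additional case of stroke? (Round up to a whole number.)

Risk in treated group = 106/3440 = 0.03081; risk in control = 35/650 = 0.05385.
Absolute risk reduction = 0.05385 − 0.03081 = 0.02303
NNT = 1 / ARR = 1 / 0.02303 = 43.417 → round up → 44

44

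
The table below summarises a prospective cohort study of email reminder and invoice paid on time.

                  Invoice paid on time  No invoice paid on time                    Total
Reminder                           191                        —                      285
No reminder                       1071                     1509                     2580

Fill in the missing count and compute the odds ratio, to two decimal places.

2.86

The missing cell is in the exposed row: 285 − 191 = 94.
So a = 191, b = 94, c = 1071, d = 1509.
OR = (a·d)/(b·c) = (191 × 1509) / (94 × 1071) = 288219 / 100674 = 2.86289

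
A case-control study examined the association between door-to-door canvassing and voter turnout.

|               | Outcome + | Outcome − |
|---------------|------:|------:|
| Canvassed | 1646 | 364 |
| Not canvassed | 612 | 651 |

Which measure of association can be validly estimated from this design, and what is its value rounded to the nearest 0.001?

4.810

Cells: a = 1646, b = 364, c = 612, d = 651.
This is a case-control study: participants were sampled on outcome status, so risks in the source population cannot be estimated directly — relative risk is not valid here. The odds ratio is the appropriate measure.
OR = (a·d)/(b·c) = (1646 × 651) / (364 × 612) = 1071546 / 222768 = 4.81014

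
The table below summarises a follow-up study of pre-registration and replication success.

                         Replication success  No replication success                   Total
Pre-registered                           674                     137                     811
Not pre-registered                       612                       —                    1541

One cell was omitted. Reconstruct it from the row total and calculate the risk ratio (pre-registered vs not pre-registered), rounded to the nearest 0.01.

2.09

The missing cell is in the unexposed row: 1541 − 612 = 929.
So a = 674, b = 137, c = 612, d = 929.
RR = [a/(a+b)] / [c/(c+d)] = (674/811) / (612/1541) = 0.83107/0.39714 = 2.09262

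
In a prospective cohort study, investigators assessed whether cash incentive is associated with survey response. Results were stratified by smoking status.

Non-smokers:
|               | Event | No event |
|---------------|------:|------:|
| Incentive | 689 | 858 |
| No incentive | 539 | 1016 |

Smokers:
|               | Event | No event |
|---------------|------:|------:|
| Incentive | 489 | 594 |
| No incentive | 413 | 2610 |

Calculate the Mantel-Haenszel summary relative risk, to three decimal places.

1.867

RR_MH = Σ(aᵢ·n₀ᵢ/nᵢ) / Σ(cᵢ·n₁ᵢ/nᵢ), with n₁ᵢ = aᵢ+bᵢ (exposed), n₀ᵢ = cᵢ+dᵢ (unexposed), nᵢ = n₁ᵢ+n₀ᵢ.
Stratum 1 (Non-smokers): n₁ = 1547, n₀ = 1555, n = 3102; a·n₀/n = 689·1555/3102 = 345.3885; c·n₁/n = 539·1547/3102 = 268.8050
Stratum 2 (Smokers): n₁ = 1083, n₀ = 3023, n = 4106; a·n₀/n = 489·3023/4106 = 360.0212; c·n₁/n = 413·1083/4106 = 108.9330
RR_MH = (345.3885 + 360.0212) / (268.8050 + 108.9330) = 705.4096 / 377.7380 = 1.86746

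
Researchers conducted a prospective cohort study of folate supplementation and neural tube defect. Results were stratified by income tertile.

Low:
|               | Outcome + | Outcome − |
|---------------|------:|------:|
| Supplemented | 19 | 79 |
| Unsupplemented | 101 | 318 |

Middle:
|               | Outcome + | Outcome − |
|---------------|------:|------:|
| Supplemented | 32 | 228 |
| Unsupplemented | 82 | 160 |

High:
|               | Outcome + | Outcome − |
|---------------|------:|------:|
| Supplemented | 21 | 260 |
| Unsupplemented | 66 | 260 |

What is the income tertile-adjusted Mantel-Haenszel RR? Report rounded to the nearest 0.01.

0.46

RR_MH = Σ(aᵢ·n₀ᵢ/nᵢ) / Σ(cᵢ·n₁ᵢ/nᵢ), with n₁ᵢ = aᵢ+bᵢ (exposed), n₀ᵢ = cᵢ+dᵢ (unexposed), nᵢ = n₁ᵢ+n₀ᵢ.
Stratum 1 (Low): n₁ = 98, n₀ = 419, n = 517; a·n₀/n = 19·419/517 = 15.3985; c·n₁/n = 101·98/517 = 19.1451
Stratum 2 (Middle): n₁ = 260, n₀ = 242, n = 502; a·n₀/n = 32·242/502 = 15.4263; c·n₁/n = 82·260/502 = 42.4701
Stratum 3 (High): n₁ = 281, n₀ = 326, n = 607; a·n₀/n = 21·326/607 = 11.2784; c·n₁/n = 66·281/607 = 30.5535
RR_MH = (15.3985 + 15.4263 + 11.2784) / (19.1451 + 42.4701 + 30.5535) = 42.1032 / 92.1687 = 0.45681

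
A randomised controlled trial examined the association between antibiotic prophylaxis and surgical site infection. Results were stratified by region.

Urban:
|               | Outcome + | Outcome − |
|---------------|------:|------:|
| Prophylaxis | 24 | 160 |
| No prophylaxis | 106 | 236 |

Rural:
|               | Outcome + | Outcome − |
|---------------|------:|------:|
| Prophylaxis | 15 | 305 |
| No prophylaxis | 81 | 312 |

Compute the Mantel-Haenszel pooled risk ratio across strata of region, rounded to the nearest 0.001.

RR_MH = Σ(aᵢ·n₀ᵢ/nᵢ) / Σ(cᵢ·n₁ᵢ/nᵢ), with n₁ᵢ = aᵢ+bᵢ (exposed), n₀ᵢ = cᵢ+dᵢ (unexposed), nᵢ = n₁ᵢ+n₀ᵢ.
Stratum 1 (Urban): n₁ = 184, n₀ = 342, n = 526; a·n₀/n = 24·342/526 = 15.6046; c·n₁/n = 106·184/526 = 37.0798
Stratum 2 (Rural): n₁ = 320, n₀ = 393, n = 713; a·n₀/n = 15·393/713 = 8.2679; c·n₁/n = 81·320/713 = 36.3534
RR_MH = (15.6046 + 8.2679) / (37.0798 + 36.3534) = 23.8724 / 73.4333 = 0.32509

0.325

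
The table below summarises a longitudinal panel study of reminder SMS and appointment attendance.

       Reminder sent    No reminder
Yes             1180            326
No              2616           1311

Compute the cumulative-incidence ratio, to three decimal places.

Reading the table with exposure as columns: a = 1180 (Reminder sent, case), b = 2616 (Reminder sent, non-case), c = 326 (No reminder, case), d = 1311.
Risk in exposed = 1180/3796 = 0.31085; risk in unexposed = 326/1637 = 0.19914.
RR = 0.31085 / 0.19914 = 1.56094
The risk among the exposed is 1.56 times that among the unexposed.

1.561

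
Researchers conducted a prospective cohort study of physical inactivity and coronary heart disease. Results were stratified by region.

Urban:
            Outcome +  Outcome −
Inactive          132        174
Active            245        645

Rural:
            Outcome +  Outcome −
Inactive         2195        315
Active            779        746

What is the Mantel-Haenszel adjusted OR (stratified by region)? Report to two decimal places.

OR_MH = Σ(aᵢdᵢ/nᵢ) / Σ(bᵢcᵢ/nᵢ), where nᵢ is the stratum total.
Stratum 1 (Urban): n = 1196; a·d/n = 132·645/1196 = 71.1873; b·c/n = 174·245/1196 = 35.6438
Stratum 2 (Rural): n = 4035; a·d/n = 2195·746/4035 = 405.8166; b·c/n = 315·779/4035 = 60.8141
OR_MH = (71.1873 + 405.8166) / (35.6438 + 60.8141) = 477.0039 / 96.4579 = 4.94520

4.95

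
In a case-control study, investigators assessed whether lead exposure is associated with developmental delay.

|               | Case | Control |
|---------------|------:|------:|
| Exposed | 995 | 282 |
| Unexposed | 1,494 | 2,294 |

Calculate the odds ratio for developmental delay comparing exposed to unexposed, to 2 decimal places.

Cells: a = 995, b = 282, c = 1494, d = 2294.
OR = (a·d)/(b·c) = (995 × 2294) / (282 × 1494) = 2282530 / 421308 = 5.41772
The odds of developmental delay are about 5.42 times as high in the exposed group.

5.42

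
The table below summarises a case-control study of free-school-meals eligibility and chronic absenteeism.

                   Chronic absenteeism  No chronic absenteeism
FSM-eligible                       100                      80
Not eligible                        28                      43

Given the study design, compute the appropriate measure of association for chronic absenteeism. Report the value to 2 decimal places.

Cells: a = 100, b = 80, c = 28, d = 43.
This is a case-control study: participants were sampled on outcome status, so risks in the source population cannot be estimated directly — relative risk is not valid here. The odds ratio is the appropriate measure.
OR = (a·d)/(b·c) = (100 × 43) / (80 × 28) = 4300 / 2240 = 1.91964

1.92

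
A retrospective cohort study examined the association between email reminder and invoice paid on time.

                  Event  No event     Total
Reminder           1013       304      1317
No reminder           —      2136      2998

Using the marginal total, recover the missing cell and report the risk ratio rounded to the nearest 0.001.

2.675

The missing cell is in the unexposed row: 2998 − 2136 = 862.
So a = 1013, b = 304, c = 862, d = 2136.
RR = [a/(a+b)] / [c/(c+d)] = (1013/1317) / (862/2998) = 0.76917/0.28753 = 2.67515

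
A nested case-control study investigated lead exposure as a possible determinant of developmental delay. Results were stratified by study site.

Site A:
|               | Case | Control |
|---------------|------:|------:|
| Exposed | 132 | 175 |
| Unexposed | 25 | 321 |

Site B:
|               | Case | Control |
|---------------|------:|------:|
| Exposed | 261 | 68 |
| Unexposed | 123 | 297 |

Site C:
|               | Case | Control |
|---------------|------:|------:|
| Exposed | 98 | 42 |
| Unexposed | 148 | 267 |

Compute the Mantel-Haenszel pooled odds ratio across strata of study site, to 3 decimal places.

OR_MH = Σ(aᵢdᵢ/nᵢ) / Σ(bᵢcᵢ/nᵢ), where nᵢ is the stratum total.
Stratum 1 (Site A): n = 653; a·d/n = 132·321/653 = 64.8882; b·c/n = 175·25/653 = 6.6998
Stratum 2 (Site B): n = 749; a·d/n = 261·297/749 = 103.4940; b·c/n = 68·123/749 = 11.1669
Stratum 3 (Site C): n = 555; a·d/n = 98·267/555 = 47.1459; b·c/n = 42·148/555 = 11.2000
OR_MH = (64.8882 + 103.4940 + 47.1459) / (6.6998 + 11.1669 + 11.2000) = 215.5281 / 29.0667 = 7.41494

7.415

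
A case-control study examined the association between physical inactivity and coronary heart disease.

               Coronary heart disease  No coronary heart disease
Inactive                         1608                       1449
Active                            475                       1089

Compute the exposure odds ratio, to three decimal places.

2.544

Cells: a = 1608, b = 1449, c = 475, d = 1089.
OR = (a·d)/(b·c) = (1608 × 1089) / (1449 × 475) = 1751112 / 688275 = 2.54420
The odds of coronary heart disease are about 2.54 times as high in the inactive group.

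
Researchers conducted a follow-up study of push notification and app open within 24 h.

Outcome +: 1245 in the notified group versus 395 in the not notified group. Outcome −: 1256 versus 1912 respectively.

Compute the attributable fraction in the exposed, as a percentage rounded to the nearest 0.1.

65.6

From the description: a = 1245, b = 1256, c = 395, d = 1912.
Risk in exposed = 1245/2501 = 0.49780; risk in unexposed = 395/2307 = 0.17122.
RR = 0.49780/0.17122 = 2.90741
AR% = (RR − 1)/RR × 100 = (2.90741 − 1)/2.90741 × 100 = 65.6051%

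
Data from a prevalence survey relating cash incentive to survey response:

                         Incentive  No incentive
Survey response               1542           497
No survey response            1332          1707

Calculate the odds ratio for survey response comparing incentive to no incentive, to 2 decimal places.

3.98

Reading the table with exposure as columns: a = 1542 (Incentive, case), b = 1332 (Incentive, non-case), c = 497 (No incentive, case), d = 1707.
OR = (a·d)/(b·c) = (1542 × 1707) / (1332 × 497) = 2632194 / 662004 = 3.97610
The odds of survey response are about 3.98 times as high in the incentive group.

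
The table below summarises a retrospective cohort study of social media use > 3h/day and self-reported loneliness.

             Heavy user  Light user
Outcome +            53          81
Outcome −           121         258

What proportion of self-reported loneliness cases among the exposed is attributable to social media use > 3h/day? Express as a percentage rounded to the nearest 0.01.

21.56

Reading the table with exposure as columns: a = 53 (Heavy user, case), b = 121 (Heavy user, non-case), c = 81 (Light user, case), d = 258.
Risk in exposed = 53/174 = 0.30460; risk in unexposed = 81/339 = 0.23894.
RR = 0.30460/0.23894 = 1.27480
AR% = (RR − 1)/RR × 100 = (1.27480 − 1)/1.27480 × 100 = 21.5562%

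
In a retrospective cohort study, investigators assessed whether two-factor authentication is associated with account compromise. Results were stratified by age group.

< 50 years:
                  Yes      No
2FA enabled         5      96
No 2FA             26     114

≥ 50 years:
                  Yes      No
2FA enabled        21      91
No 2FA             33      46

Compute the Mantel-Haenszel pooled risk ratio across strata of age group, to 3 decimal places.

0.383

RR_MH = Σ(aᵢ·n₀ᵢ/nᵢ) / Σ(cᵢ·n₁ᵢ/nᵢ), with n₁ᵢ = aᵢ+bᵢ (exposed), n₀ᵢ = cᵢ+dᵢ (unexposed), nᵢ = n₁ᵢ+n₀ᵢ.
Stratum 1 (< 50 years): n₁ = 101, n₀ = 140, n = 241; a·n₀/n = 5·140/241 = 2.9046; c·n₁/n = 26·101/241 = 10.8963
Stratum 2 (≥ 50 years): n₁ = 112, n₀ = 79, n = 191; a·n₀/n = 21·79/191 = 8.6859; c·n₁/n = 33·112/191 = 19.3508
RR_MH = (2.9046 + 8.6859) / (10.8963 + 19.3508) = 11.5904 / 30.2471 = 0.38319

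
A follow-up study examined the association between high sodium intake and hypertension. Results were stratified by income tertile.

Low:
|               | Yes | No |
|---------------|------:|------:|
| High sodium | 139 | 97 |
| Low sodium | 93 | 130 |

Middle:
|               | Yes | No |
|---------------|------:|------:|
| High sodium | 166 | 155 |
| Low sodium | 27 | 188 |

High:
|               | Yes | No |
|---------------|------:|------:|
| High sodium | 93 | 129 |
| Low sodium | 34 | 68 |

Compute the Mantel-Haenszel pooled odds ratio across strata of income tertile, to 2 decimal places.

OR_MH = Σ(aᵢdᵢ/nᵢ) / Σ(bᵢcᵢ/nᵢ), where nᵢ is the stratum total.
Stratum 1 (Low): n = 459; a·d/n = 139·130/459 = 39.3682; b·c/n = 97·93/459 = 19.6536
Stratum 2 (Middle): n = 536; a·d/n = 166·188/536 = 58.2239; b·c/n = 155·27/536 = 7.8078
Stratum 3 (High): n = 324; a·d/n = 93·68/324 = 19.5185; b·c/n = 129·34/324 = 13.5370
OR_MH = (39.3682 + 58.2239 + 19.5185) / (19.6536 + 7.8078 + 13.5370) = 117.1106 / 40.9985 = 2.85646

2.86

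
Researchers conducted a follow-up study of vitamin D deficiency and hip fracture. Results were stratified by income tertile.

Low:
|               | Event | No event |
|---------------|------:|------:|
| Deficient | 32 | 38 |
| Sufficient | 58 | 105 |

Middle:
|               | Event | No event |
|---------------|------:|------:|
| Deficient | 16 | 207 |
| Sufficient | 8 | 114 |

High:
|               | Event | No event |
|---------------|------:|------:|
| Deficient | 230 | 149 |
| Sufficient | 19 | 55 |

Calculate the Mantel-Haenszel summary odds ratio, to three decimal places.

2.323

OR_MH = Σ(aᵢdᵢ/nᵢ) / Σ(bᵢcᵢ/nᵢ), where nᵢ is the stratum total.
Stratum 1 (Low): n = 233; a·d/n = 32·105/233 = 14.4206; b·c/n = 38·58/233 = 9.4592
Stratum 2 (Middle): n = 345; a·d/n = 16·114/345 = 5.2870; b·c/n = 207·8/345 = 4.8000
Stratum 3 (High): n = 453; a·d/n = 230·55/453 = 27.9249; b·c/n = 149·19/453 = 6.2494
OR_MH = (14.4206 + 5.2870 + 27.9249) / (9.4592 + 4.8000 + 6.2494) = 47.6325 / 20.5087 = 2.32255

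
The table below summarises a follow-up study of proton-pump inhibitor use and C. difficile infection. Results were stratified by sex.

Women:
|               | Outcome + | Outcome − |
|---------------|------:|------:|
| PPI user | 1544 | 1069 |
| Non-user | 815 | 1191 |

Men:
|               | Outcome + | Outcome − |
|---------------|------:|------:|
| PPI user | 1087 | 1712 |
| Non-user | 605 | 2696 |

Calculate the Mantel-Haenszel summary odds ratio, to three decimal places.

OR_MH = Σ(aᵢdᵢ/nᵢ) / Σ(bᵢcᵢ/nᵢ), where nᵢ is the stratum total.
Stratum 1 (Women): n = 4619; a·d/n = 1544·1191/4619 = 398.1173; b·c/n = 1069·815/4619 = 188.6198
Stratum 2 (Men): n = 6100; a·d/n = 1087·2696/6100 = 480.4184; b·c/n = 1712·605/6100 = 169.7967
OR_MH = (398.1173 + 480.4184) / (188.6198 + 169.7967) = 878.5357 / 358.4166 = 2.45116

2.451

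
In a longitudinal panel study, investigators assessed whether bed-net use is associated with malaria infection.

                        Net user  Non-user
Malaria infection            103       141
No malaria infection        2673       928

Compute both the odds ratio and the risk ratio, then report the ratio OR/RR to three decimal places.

Reading the table with exposure as columns: a = 103 (Net user, case), b = 2673 (Net user, non-case), c = 141 (Non-user, case), d = 928.
OR = (103·928)/(2673·141) = 95584/376893 = 0.25361
Risk in exposed = 103/2776 = 0.03710; risk in unexposed = 141/1069 = 0.13190; RR = 0.28130
OR/RR = 0.25361 / 0.28130 = 0.90155
The outcome is not rare, so the OR lies further from 1 than the RR.

0.902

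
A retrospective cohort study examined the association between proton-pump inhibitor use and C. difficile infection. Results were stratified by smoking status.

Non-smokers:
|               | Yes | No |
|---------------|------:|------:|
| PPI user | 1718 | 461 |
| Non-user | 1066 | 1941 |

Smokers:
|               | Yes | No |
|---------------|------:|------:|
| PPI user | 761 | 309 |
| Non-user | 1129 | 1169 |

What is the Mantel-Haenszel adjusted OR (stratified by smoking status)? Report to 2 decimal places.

4.57

OR_MH = Σ(aᵢdᵢ/nᵢ) / Σ(bᵢcᵢ/nᵢ), where nᵢ is the stratum total.
Stratum 1 (Non-smokers): n = 5186; a·d/n = 1718·1941/5186 = 643.0077; b·c/n = 461·1066/5186 = 94.7601
Stratum 2 (Smokers): n = 3368; a·d/n = 761·1169/3368 = 264.1357; b·c/n = 309·1129/3368 = 103.5811
OR_MH = (643.0077 + 264.1357) / (94.7601 + 103.5811) = 907.1434 / 198.3412 = 4.57365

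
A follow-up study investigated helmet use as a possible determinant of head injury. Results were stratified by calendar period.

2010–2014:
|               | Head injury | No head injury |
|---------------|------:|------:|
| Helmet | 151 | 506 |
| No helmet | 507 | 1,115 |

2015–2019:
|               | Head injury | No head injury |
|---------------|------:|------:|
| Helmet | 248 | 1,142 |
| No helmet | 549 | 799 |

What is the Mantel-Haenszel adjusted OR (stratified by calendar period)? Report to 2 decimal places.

OR_MH = Σ(aᵢdᵢ/nᵢ) / Σ(bᵢcᵢ/nᵢ), where nᵢ is the stratum total.
Stratum 1 (2010–2014): n = 2279; a·d/n = 151·1115/2279 = 73.8767; b·c/n = 506·507/2279 = 112.5678
Stratum 2 (2015–2019): n = 2738; a·d/n = 248·799/2738 = 72.3711; b·c/n = 1142·549/2738 = 228.9839
OR_MH = (73.8767 + 72.3711) / (112.5678 + 228.9839) = 146.2478 / 341.5517 = 0.42819

0.43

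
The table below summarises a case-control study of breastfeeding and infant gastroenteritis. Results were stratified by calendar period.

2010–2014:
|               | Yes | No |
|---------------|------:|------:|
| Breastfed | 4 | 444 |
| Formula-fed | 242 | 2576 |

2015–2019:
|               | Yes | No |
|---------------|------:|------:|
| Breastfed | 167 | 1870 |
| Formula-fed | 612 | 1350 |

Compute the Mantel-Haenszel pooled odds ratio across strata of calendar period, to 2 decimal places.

0.19

OR_MH = Σ(aᵢdᵢ/nᵢ) / Σ(bᵢcᵢ/nᵢ), where nᵢ is the stratum total.
Stratum 1 (2010–2014): n = 3266; a·d/n = 4·2576/3266 = 3.1549; b·c/n = 444·242/3266 = 32.8990
Stratum 2 (2015–2019): n = 3999; a·d/n = 167·1350/3999 = 56.3766; b·c/n = 1870·612/3999 = 286.1815
OR_MH = (3.1549 + 56.3766) / (32.8990 + 286.1815) = 59.5315 / 319.0805 = 0.18657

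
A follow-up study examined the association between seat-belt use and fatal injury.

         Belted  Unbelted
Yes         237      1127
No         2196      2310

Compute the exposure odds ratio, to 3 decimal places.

0.221

Reading the table with exposure as columns: a = 237 (Belted, case), b = 2196 (Belted, non-case), c = 1127 (Unbelted, case), d = 2310.
OR = (a·d)/(b·c) = (237 × 2310) / (2196 × 1127) = 547470 / 2474892 = 0.22121
Exposure is associated with lower odds of fatal injury (OR = 0.22 < 1).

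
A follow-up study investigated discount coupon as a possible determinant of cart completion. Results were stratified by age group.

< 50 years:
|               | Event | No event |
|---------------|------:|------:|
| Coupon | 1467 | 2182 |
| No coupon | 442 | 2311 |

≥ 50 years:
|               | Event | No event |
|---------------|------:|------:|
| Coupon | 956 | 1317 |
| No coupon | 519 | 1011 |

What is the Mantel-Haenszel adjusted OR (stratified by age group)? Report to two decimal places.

2.37

OR_MH = Σ(aᵢdᵢ/nᵢ) / Σ(bᵢcᵢ/nᵢ), where nᵢ is the stratum total.
Stratum 1 (< 50 years): n = 6402; a·d/n = 1467·2311/6402 = 529.5590; b·c/n = 2182·442/6402 = 150.6473
Stratum 2 (≥ 50 years): n = 3803; a·d/n = 956·1011/3803 = 254.1457; b·c/n = 1317·519/3803 = 179.7326
OR_MH = (529.5590 + 254.1457) / (150.6473 + 179.7326) = 783.7047 / 330.3799 = 2.37213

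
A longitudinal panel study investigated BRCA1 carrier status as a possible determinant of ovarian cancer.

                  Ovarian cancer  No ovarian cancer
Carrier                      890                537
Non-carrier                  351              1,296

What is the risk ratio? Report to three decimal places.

2.927

Cells: a = 890, b = 537, c = 351, d = 1296.
Risk in exposed = 890/1427 = 0.62369; risk in unexposed = 351/1647 = 0.21311.
RR = 0.62369 / 0.21311 = 2.92653
The risk among the exposed is 2.93 times that among the unexposed.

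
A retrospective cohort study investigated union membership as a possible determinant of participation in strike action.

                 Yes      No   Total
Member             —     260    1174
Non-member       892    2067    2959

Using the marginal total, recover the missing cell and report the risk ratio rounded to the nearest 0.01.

2.58

The missing cell is in the exposed row: 1174 − 260 = 914.
So a = 914, b = 260, c = 892, d = 2067.
RR = [a/(a+b)] / [c/(c+d)] = (914/1174) / (892/2959) = 0.77853/0.30145 = 2.58261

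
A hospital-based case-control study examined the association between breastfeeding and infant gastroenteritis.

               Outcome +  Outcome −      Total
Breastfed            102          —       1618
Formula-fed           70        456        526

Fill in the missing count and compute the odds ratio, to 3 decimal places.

The missing cell is in the exposed row: 1618 − 102 = 1516.
So a = 102, b = 1516, c = 70, d = 456.
OR = (a·d)/(b·c) = (102 × 456) / (1516 × 70) = 46512 / 106120 = 0.43830

0.438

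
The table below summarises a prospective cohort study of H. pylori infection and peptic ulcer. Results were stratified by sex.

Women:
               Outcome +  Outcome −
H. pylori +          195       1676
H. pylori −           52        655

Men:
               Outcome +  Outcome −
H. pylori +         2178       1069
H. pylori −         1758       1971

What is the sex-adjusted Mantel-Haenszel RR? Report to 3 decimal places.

1.423

RR_MH = Σ(aᵢ·n₀ᵢ/nᵢ) / Σ(cᵢ·n₁ᵢ/nᵢ), with n₁ᵢ = aᵢ+bᵢ (exposed), n₀ᵢ = cᵢ+dᵢ (unexposed), nᵢ = n₁ᵢ+n₀ᵢ.
Stratum 1 (Women): n₁ = 1871, n₀ = 707, n = 2578; a·n₀/n = 195·707/2578 = 53.4775; c·n₁/n = 52·1871/2578 = 37.7393
Stratum 2 (Men): n₁ = 3247, n₀ = 3729, n = 6976; a·n₀/n = 2178·3729/6976 = 1164.2434; c·n₁/n = 1758·3247/6976 = 818.2663
RR_MH = (53.4775 + 1164.2434) / (37.7393 + 818.2663) = 1217.7209 / 856.0057 = 1.42256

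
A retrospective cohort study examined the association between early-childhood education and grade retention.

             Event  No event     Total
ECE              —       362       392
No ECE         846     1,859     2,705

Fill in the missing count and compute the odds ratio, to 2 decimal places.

0.18

The missing cell is in the exposed row: 392 − 362 = 30.
So a = 30, b = 362, c = 846, d = 1859.
OR = (a·d)/(b·c) = (30 × 1859) / (362 × 846) = 55770 / 306252 = 0.18210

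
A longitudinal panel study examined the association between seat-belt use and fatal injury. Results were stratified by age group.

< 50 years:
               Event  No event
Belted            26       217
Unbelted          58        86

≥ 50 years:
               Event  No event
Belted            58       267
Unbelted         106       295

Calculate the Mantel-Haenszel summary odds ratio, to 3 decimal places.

OR_MH = Σ(aᵢdᵢ/nᵢ) / Σ(bᵢcᵢ/nᵢ), where nᵢ is the stratum total.
Stratum 1 (< 50 years): n = 387; a·d/n = 26·86/387 = 5.7778; b·c/n = 217·58/387 = 32.5220
Stratum 2 (≥ 50 years): n = 726; a·d/n = 58·295/726 = 23.5675; b·c/n = 267·106/726 = 38.9835
OR_MH = (5.7778 + 23.5675) / (32.5220 + 38.9835) = 29.3453 / 71.5054 = 0.41039

0.410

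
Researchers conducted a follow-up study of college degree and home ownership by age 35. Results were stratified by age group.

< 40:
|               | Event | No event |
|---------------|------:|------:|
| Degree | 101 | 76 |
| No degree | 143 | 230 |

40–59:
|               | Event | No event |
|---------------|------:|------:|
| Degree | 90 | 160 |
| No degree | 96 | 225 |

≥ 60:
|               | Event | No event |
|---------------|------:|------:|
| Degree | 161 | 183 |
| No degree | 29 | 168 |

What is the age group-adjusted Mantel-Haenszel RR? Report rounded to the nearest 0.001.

RR_MH = Σ(aᵢ·n₀ᵢ/nᵢ) / Σ(cᵢ·n₁ᵢ/nᵢ), with n₁ᵢ = aᵢ+bᵢ (exposed), n₀ᵢ = cᵢ+dᵢ (unexposed), nᵢ = n₁ᵢ+n₀ᵢ.
Stratum 1 (< 40): n₁ = 177, n₀ = 373, n = 550; a·n₀/n = 101·373/550 = 68.4964; c·n₁/n = 143·177/550 = 46.0200
Stratum 2 (40–59): n₁ = 250, n₀ = 321, n = 571; a·n₀/n = 90·321/571 = 50.5954; c·n₁/n = 96·250/571 = 42.0315
Stratum 3 (≥ 60): n₁ = 344, n₀ = 197, n = 541; a·n₀/n = 161·197/541 = 58.6266; c·n₁/n = 29·344/541 = 18.4399
RR_MH = (68.4964 + 50.5954 + 58.6266) / (46.0200 + 42.0315 + 18.4399) = 177.7184 / 106.4914 = 1.66885

1.669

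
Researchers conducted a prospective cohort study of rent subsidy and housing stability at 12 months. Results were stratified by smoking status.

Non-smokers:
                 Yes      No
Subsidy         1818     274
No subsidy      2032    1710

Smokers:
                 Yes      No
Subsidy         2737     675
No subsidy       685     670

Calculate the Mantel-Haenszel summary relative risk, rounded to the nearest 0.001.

RR_MH = Σ(aᵢ·n₀ᵢ/nᵢ) / Σ(cᵢ·n₁ᵢ/nᵢ), with n₁ᵢ = aᵢ+bᵢ (exposed), n₀ᵢ = cᵢ+dᵢ (unexposed), nᵢ = n₁ᵢ+n₀ᵢ.
Stratum 1 (Non-smokers): n₁ = 2092, n₀ = 3742, n = 5834; a·n₀/n = 1818·3742/5834 = 1166.0878; c·n₁/n = 2032·2092/5834 = 728.6500
Stratum 2 (Smokers): n₁ = 3412, n₀ = 1355, n = 4767; a·n₀/n = 2737·1355/4767 = 777.9809; c·n₁/n = 685·3412/4767 = 490.2916
RR_MH = (1166.0878 + 777.9809) / (728.6500 + 490.2916) = 1944.0687 / 1218.9416 = 1.59488

1.595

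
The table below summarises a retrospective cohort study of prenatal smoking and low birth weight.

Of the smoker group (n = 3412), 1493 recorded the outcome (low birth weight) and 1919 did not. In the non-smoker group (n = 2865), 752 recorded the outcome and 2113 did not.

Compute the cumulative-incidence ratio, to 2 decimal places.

From the description: a = 1493, b = 1919, c = 752, d = 2113.
Risk in exposed = 1493/3412 = 0.43757; risk in unexposed = 752/2865 = 0.26248.
RR = 0.43757 / 0.26248 = 1.66708
The risk among the exposed is 1.67 times that among the unexposed.

1.67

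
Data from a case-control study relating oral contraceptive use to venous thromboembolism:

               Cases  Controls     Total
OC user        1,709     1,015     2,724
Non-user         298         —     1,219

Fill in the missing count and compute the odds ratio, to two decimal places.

5.20

The missing cell is in the unexposed row: 1219 − 298 = 921.
So a = 1709, b = 1015, c = 298, d = 921.
OR = (a·d)/(b·c) = (1709 × 921) / (1015 × 298) = 1573989 / 302470 = 5.20379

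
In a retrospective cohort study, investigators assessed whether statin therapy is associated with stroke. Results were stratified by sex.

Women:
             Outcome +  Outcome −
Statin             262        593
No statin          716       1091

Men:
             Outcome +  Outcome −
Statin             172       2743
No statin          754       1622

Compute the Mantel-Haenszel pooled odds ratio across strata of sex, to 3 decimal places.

0.291

OR_MH = Σ(aᵢdᵢ/nᵢ) / Σ(bᵢcᵢ/nᵢ), where nᵢ is the stratum total.
Stratum 1 (Women): n = 2662; a·d/n = 262·1091/2662 = 107.3787; b·c/n = 593·716/2662 = 159.4996
Stratum 2 (Men): n = 5291; a·d/n = 172·1622/5291 = 52.7280; b·c/n = 2743·754/5291 = 390.8943
OR_MH = (107.3787 + 52.7280) / (159.4996 + 390.8943) = 160.1067 / 550.3940 = 0.29089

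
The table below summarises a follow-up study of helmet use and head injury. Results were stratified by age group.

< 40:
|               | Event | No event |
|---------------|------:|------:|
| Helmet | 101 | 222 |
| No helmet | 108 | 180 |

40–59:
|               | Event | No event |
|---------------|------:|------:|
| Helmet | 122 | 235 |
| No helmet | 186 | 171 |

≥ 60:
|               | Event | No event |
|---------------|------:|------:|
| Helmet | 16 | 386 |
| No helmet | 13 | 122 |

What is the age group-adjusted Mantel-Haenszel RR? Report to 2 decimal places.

RR_MH = Σ(aᵢ·n₀ᵢ/nᵢ) / Σ(cᵢ·n₁ᵢ/nᵢ), with n₁ᵢ = aᵢ+bᵢ (exposed), n₀ᵢ = cᵢ+dᵢ (unexposed), nᵢ = n₁ᵢ+n₀ᵢ.
Stratum 1 (< 40): n₁ = 323, n₀ = 288, n = 611; a·n₀/n = 101·288/611 = 47.6072; c·n₁/n = 108·323/611 = 57.0933
Stratum 2 (40–59): n₁ = 357, n₀ = 357, n = 714; a·n₀/n = 122·357/714 = 61.0000; c·n₁/n = 186·357/714 = 93.0000
Stratum 3 (≥ 60): n₁ = 402, n₀ = 135, n = 537; a·n₀/n = 16·135/537 = 4.0223; c·n₁/n = 13·402/537 = 9.7318
RR_MH = (47.6072 + 61.0000 + 4.0223) / (57.0933 + 93.0000 + 9.7318) = 112.6295 / 159.8251 = 0.70470

0.70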